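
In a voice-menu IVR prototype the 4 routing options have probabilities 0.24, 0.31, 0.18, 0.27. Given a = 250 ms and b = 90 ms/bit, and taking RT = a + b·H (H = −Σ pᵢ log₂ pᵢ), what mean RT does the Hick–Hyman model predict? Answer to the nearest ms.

H = 0.24·log₂(1/0.24) + 0.31·log₂(1/0.31) + 0.18·log₂(1/0.18) + 0.27·log₂(1/0.27) = 1.9733 bits.
RT = 250 + 90 × 1.9733 = 427.59 ms.

428 ms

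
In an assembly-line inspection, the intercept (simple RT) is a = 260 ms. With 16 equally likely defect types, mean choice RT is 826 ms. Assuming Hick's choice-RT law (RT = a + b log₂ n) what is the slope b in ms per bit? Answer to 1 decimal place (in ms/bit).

16 alternatives carry log₂ 16 = 4 bits; the choice cost is 826 − 260 = 566 ms, so b = 566/4 = 141.500 ms/bit.

141.5 ms/bit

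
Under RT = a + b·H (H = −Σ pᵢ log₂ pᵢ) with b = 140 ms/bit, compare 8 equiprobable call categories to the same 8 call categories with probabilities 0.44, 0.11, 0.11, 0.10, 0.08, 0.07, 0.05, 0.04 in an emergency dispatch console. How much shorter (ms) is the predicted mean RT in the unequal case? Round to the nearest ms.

Equiprobable entropy H₀ = log₂ 8 = 3.0000 bits.
Skewed entropy H = −Σ pᵢ log₂ pᵢ = 2.5158 bits.
ΔRT = b·(H₀ − H) = 140 × 0.4842 = 67.78 ms.

68 ms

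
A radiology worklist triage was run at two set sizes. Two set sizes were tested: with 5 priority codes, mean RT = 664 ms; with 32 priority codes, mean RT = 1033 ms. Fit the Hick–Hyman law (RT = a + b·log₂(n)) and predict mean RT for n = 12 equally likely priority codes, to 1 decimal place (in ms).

Solve the two-equation system in a and b:
  b = (1033 − 664) / (log₂ 32 − log₂ 5) = 369 / (5 − 2.3219) = 137.786 ms/bit
  a = 664 − 137.786 × 2.3219 = 344.072 ms
Then RT(12) = 344.072 + 137.786 × log₂ 12 = 344.072 + 137.786 × 3.5850 ≈ 838.028 ms.

838.0 ms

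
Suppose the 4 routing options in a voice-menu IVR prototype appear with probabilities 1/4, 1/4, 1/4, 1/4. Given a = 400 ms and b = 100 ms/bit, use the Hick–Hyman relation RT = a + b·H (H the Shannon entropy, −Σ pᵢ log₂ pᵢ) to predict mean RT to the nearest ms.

600 ms

Each term −pᵢ log₂ pᵢ: 0.25·2 + 0.25·2 + 0.25·2 + 0.25·2; summed, H = 2.000 bits.
Mean RT = a + bH = 400 + 100·2.000 = 600.00 ms.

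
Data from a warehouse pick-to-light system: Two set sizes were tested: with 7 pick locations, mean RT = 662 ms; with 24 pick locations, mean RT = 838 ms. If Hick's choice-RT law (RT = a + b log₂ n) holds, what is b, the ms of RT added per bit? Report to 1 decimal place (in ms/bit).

The slope on a log₂ axis is (838 − 662) / (4.5850 − 2.8074) = 99.009 ms/bit.

99.0 ms/bit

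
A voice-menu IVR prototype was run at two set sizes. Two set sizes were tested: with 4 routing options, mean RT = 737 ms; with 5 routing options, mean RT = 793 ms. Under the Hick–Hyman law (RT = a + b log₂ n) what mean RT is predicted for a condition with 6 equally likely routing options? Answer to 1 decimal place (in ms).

838.8 ms

Fit slope and intercept:
  b = (793 − 737) / (log₂ 5 − log₂ 4) = 56 / (2.3219 − 2) = 173.952 ms/bit
  a = 737 − 173.952 × 2 = 389.096 ms
Then RT(6) = 389.096 + 173.952 × log₂ 6 = 389.096 + 173.952 × 2.5850 ≈ 838.755 ms.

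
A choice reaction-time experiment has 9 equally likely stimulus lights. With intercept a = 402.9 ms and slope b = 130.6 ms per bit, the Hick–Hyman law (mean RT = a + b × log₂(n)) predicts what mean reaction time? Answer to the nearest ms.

817 ms

log₂(9) = 3.1699 bits, so RT = 402.9 + 130.6 × 3.1699 ≈ 816.892 ms.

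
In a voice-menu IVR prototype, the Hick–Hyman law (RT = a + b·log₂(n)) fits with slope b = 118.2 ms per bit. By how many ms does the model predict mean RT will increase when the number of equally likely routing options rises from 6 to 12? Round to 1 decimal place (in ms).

118.2 ms

The intercept a cancels: ΔRT = b·(log₂ n₂ − log₂ n₁) = b·log₂(n₂/n₁).
log₂(12) − log₂(6) = log₂(12/6) = log₂(2) = 1.
ΔRT = 118.2 × 1.0000 = 118.200 ms.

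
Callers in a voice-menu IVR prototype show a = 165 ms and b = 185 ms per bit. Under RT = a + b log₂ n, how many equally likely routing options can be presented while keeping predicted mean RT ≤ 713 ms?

7

185·log₂ n ≤ 713 − 165 = 548, giving log₂ n ≤ 2.9622 and n ≤ 7.793. The largest whole number is 7.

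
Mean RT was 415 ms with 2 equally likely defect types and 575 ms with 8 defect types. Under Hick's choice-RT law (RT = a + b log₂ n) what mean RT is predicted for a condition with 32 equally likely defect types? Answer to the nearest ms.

735 ms

RT is linear in log₂ n, so two points fix the line:
  b = (575 − 415) / (log₂ 8 − log₂ 2) = 160 / (3 − 1) = 80 ms/bit
  a = 415 − 80 × 1 = 335 ms
Then RT(32) = 335 + 80 × log₂ 32 = 335 + 80 × 5 ≈ 735.000 ms.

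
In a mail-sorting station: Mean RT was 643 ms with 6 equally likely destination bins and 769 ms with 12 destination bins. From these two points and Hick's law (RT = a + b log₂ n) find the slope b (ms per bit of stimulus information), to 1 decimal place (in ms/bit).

126.0 ms/bit

Slope: b = (769 − 643) / (log₂ 12 − log₂ 6) = 126/1.0000 = 126.000 ms/bit.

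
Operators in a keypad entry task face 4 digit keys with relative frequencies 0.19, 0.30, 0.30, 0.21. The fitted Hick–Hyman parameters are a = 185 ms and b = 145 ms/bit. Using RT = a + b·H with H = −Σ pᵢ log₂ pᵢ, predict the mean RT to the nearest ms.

H = 0.19·log₂(1/0.19) + 0.30·log₂(1/0.30) + 0.30·log₂(1/0.30) + 0.21·log₂(1/0.21) = 1.9702 bits.
RT = 185 + 145 × 1.9702 = 470.68 ms.

471 ms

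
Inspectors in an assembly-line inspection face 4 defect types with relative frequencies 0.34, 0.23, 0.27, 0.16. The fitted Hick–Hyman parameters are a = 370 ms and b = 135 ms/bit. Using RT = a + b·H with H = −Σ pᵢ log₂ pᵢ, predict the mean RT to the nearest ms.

H = 0.34·log₂(1/0.34) + 0.23·log₂(1/0.23) + 0.27·log₂(1/0.27) + 0.16·log₂(1/0.16) = 1.9499 bits.
RT = 370 + 135 × 1.9499 = 633.23 ms.

633 ms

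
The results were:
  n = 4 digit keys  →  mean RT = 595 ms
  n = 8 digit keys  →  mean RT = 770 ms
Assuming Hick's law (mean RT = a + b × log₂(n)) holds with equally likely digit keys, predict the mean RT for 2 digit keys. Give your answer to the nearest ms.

420 ms

With log₂ n on the abscissa the relation is linear; from the two conditions:
  b = (770 − 595) / (log₂ 8 − log₂ 4) = 175 / (3 − 2) = 175 ms/bit
  a = 595 − 175 × 2 = 245 ms
Then RT(2) = 245 + 175 × log₂ 2 = 245 + 175 × 1 ≈ 420.000 ms.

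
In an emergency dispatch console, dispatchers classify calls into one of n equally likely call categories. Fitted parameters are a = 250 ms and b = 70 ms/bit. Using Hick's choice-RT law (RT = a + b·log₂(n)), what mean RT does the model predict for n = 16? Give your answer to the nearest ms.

log₂(16) = 4 bits, so RT = 250 + 70 × 4 ≈ 530.000 ms.

530 ms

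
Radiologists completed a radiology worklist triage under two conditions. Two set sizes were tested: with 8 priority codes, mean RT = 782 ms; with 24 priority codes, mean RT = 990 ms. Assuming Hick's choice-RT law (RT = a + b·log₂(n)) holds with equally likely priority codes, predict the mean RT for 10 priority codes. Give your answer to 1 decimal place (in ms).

824.2 ms

Fit slope and intercept:
  b = (990 − 782) / (log₂ 24 − log₂ 8) = 208 / (4.5850 − 3) = 131.233 ms/bit
  a = 782 − 131.233 × 3 = 388.300 ms
Then RT(10) = 388.300 + 131.233 × log₂ 10 = 388.300 + 131.233 × 3.3219 ≈ 824.248 ms.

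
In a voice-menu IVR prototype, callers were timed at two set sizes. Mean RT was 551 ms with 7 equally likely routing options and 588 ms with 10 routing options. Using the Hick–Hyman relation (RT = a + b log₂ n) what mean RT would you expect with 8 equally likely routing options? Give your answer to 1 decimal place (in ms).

564.9 ms

RT is linear in log₂ n, so two points fix the line:
  b = (588 − 551) / (log₂ 10 − log₂ 7) = 37 / (3.3219 − 2.8074) = 71.904 ms/bit
  a = 551 − 71.904 × 2.8074 = 349.139 ms
Then RT(8) = 349.139 + 71.904 × log₂ 8 = 349.139 + 71.904 × 3 ≈ 564.852 ms.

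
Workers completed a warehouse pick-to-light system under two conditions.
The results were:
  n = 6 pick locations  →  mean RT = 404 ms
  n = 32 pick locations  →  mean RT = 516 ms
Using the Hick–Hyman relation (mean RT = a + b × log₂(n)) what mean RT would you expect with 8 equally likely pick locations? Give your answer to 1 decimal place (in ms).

423.2 ms

Solve the two-equation system in a and b:
  b = (516 − 404) / (log₂ 32 − log₂ 6) = 112 / (5 − 2.5850) = 46.376 ms/bit
  a = 404 − 46.376 × 2.5850 = 284.120 ms
Then RT(8) = 284.120 + 46.376 × log₂ 8 = 284.120 + 46.376 × 3 ≈ 423.248 ms.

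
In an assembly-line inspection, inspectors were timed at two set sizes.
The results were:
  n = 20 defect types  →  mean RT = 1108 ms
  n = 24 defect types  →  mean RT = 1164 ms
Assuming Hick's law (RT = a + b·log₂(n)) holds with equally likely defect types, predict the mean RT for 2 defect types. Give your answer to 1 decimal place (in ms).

400.8 ms

Fit slope and intercept:
  b = (1164 − 1108) / (log₂ 24 − log₂ 20) = 56 / (4.5850 − 4.3219) = 212.900 ms/bit
  a = 1108 − 212.900 × 4.3219 = 187.862 ms
Then RT(2) = 187.862 + 212.900 × log₂ 2 = 187.862 + 212.900 × 1 ≈ 400.762 ms.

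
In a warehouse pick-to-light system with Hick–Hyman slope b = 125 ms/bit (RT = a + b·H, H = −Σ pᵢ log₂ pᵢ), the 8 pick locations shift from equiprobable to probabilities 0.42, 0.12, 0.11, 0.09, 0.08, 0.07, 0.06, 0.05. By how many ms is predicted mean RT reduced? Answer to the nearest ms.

53 ms

Equiprobable entropy H₀ = log₂ 8 = 3.0000 bits.
Skewed entropy H = −Σ pᵢ log₂ pᵢ = 2.5753 bits.
ΔRT = b·(H₀ − H) = 125 × 0.4247 = 53.08 ms.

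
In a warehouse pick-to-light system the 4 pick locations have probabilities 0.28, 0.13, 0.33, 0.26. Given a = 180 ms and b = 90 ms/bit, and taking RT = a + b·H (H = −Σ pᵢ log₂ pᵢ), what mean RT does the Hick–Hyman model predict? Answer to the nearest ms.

H = 0.28·log₂(1/0.28) + 0.13·log₂(1/0.13) + 0.33·log₂(1/0.33) + 0.26·log₂(1/0.26) = 1.9300 bits.
RT = 180 + 90 × 1.9300 = 353.70 ms.

354 ms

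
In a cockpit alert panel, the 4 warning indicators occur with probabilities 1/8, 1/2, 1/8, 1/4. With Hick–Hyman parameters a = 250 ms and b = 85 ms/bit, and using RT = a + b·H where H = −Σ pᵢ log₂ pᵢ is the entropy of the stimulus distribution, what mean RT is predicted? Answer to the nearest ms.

Each term −pᵢ log₂ pᵢ: 0.125·3 + 0.5·1 + 0.125·3 + 0.25·2; summed, H = 1.750 bits.
Mean RT = a + bH = 250 + 85·1.750 = 398.75 ms.

399 ms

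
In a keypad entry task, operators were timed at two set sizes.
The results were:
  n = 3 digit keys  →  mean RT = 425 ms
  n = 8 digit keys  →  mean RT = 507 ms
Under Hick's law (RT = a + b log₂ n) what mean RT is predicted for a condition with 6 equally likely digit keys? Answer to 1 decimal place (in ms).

482.9 ms

Solve the two-equation system in a and b:
  b = (507 − 425) / (log₂ 8 − log₂ 3) = 82 / (3 − 1.5850) = 57.949 ms/bit
  a = 425 − 57.949 × 1.5850 = 333.153 ms
Then RT(6) = 333.153 + 57.949 × log₂ 6 = 333.153 + 57.949 × 2.5850 ≈ 482.949 ms.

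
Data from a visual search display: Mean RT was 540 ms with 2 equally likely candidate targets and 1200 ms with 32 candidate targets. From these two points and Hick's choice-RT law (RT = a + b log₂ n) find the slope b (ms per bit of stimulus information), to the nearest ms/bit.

165 ms/bit

b = (RT₂ − RT₁)/(log₂ n₂ − log₂ n₁) = (1200 − 540)/(5 − 1) = 165 ms/bit.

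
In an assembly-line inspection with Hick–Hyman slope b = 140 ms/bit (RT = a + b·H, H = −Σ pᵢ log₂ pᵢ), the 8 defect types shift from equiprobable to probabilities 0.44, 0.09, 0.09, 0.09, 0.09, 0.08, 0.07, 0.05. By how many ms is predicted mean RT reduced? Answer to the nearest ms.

Equiprobable entropy H₀ = log₂ 8 = 3.0000 bits.
Skewed entropy H = −Σ pᵢ log₂ pᵢ = 2.5479 bits.
ΔRT = b·(H₀ − H) = 140 × 0.4521 = 63.29 ms.

63 ms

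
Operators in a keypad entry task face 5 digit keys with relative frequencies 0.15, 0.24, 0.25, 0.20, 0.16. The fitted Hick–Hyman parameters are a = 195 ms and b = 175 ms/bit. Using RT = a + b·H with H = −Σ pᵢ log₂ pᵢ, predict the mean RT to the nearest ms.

Entropy contributions −pᵢ log₂ pᵢ: 0.4105, 0.4941, 0.5000, 0.4644, 0.4230; sum H = 2.2921 bits.
RT = a + bH = 195 + 175·2.2921 = 596.11 ms.

596 ms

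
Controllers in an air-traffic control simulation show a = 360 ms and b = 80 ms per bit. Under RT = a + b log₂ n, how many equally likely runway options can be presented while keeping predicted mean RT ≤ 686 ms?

Set 360 + 80·log₂ n ≤ 686 → log₂ n ≤ (686 − 360)/80 = 4.0750.
So n ≤ 2^4.0750 = 16.854; the largest integer n is 16.

16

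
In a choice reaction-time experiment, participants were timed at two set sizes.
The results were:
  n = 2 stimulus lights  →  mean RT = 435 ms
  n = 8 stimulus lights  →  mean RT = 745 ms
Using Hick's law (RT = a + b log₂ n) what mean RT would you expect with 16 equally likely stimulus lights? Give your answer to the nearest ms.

Solve the two-equation system in a and b:
  b = (745 − 435) / (log₂ 8 − log₂ 2) = 310 / (3 − 1) = 155 ms/bit
  a = 435 − 155 × 1 = 280 ms
Then RT(16) = 280 + 155 × log₂ 16 = 280 + 155 × 4 ≈ 900.000 ms.

900 ms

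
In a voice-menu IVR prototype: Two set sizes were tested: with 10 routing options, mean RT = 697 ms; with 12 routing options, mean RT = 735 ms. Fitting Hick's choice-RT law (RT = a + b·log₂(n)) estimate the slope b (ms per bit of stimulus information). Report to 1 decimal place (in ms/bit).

The slope on a log₂ axis is (735 − 697) / (3.5850 − 3.3219) = 144.468 ms/bit.

144.5 ms/bit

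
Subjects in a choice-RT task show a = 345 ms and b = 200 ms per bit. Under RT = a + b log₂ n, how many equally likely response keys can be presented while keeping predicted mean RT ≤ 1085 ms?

12

200·log₂ n ≤ 1085 − 345 = 740, giving log₂ n ≤ 3.7000 and n ≤ 12.996. The largest whole number is 12.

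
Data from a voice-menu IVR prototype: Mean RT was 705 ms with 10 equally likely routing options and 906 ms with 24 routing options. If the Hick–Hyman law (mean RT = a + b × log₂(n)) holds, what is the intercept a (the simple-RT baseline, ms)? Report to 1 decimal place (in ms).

176.3 ms

b = (RT₂ − RT₁)/(log₂ n₂ − log₂ n₁) = (906 − 705)/(4.5850 − 3.3219) = 159.141 ms/bit.
a = RT₁ − b·log₂ n₁ = 705 − 159.141 × 3.3219 = 176.347 ms.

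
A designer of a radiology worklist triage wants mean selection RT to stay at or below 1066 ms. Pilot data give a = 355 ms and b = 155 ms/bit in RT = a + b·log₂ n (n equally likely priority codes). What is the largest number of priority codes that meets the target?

Set 355 + 155·log₂ n ≤ 1066 → log₂ n ≤ (1066 − 355)/155 = 4.5871.
So n ≤ 2^4.5871 = 24.036; the largest integer n is 24.

24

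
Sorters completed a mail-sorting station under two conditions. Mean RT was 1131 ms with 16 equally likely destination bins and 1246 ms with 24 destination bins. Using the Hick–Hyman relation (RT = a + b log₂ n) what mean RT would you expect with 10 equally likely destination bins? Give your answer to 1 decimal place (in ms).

997.7 ms

Fit slope and intercept:
  b = (1246 − 1131) / (log₂ 24 − log₂ 16) = 115 / (4.5850 − 4) = 196.594 ms/bit
  a = 1131 − 196.594 × 4 = 344.625 ms
Then RT(10) = 344.625 + 196.594 × log₂ 10 = 344.625 + 196.594 × 3.3219 ≈ 997.695 ms.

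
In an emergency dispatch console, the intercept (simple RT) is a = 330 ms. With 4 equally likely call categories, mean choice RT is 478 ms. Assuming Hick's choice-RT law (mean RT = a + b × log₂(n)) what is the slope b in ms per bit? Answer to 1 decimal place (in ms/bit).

74.0 ms/bit

log₂(4) = 2 bits.
b = (RT − a)/log₂ n = (478 − 330) / 2 = 74.000 ms/bit.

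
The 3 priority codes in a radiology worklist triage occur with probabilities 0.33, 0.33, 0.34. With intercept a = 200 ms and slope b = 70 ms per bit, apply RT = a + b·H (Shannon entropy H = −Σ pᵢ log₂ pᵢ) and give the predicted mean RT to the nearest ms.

311 ms

H = 0.33·log₂(1/0.33) + 0.33·log₂(1/0.33) + 0.34·log₂(1/0.34) = 1.5848 bits.
RT = 200 + 70 × 1.5848 = 310.94 ms.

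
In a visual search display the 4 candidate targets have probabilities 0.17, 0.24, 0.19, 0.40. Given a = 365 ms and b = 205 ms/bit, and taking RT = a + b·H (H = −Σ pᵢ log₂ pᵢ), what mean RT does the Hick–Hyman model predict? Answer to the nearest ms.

757 ms

Entropy contributions −pᵢ log₂ pᵢ: 0.4346, 0.4941, 0.4552, 0.5288; sum H = 1.9127 bits.
RT = a + bH = 365 + 205·1.9127 = 757.11 ms.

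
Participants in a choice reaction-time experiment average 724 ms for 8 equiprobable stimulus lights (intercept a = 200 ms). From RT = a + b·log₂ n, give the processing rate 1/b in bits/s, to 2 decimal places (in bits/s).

5.73 bits/s

b = (724 − 200)/log₂ 8 = 524/3 = 174.667 ms per bit = 0.17467 s/bit; the reciprocal is 5.725 bits/s.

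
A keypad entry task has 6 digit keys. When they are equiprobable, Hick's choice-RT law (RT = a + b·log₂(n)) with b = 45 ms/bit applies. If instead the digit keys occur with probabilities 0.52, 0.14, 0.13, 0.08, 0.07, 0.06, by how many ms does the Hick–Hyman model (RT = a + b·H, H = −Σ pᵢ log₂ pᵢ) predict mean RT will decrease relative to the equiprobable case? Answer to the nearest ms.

23 ms

Equiprobable entropy H₀ = log₂ 6 = 2.5850 bits.
Skewed entropy H = −Σ pᵢ log₂ pᵢ = 2.0739 bits.
ΔRT = b·(H₀ − H) = 45 × 0.5110 = 23.00 ms.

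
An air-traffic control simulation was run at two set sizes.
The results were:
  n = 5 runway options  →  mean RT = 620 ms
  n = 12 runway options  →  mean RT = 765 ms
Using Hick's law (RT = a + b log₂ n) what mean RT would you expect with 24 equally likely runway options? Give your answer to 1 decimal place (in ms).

879.8 ms

Fit slope and intercept:
  b = (765 − 620) / (log₂ 12 − log₂ 5) = 145 / (3.5850 − 2.3219) = 114.803 ms/bit
  a = 620 − 114.803 × 2.3219 = 353.436 ms
Then RT(24) = 353.436 + 114.803 × log₂ 24 = 353.436 + 114.803 × 4.5850 ≈ 879.803 ms.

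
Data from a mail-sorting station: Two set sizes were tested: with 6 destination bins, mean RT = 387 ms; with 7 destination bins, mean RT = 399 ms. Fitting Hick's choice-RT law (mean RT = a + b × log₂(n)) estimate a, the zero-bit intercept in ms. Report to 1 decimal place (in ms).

The slope on a log₂ axis is (399 − 387) / (2.8074 − 2.5850) = 53.959 ms/bit.
Intercept: a = 387 − 53.959·log₂(6) = 247.519 ms.

247.5 ms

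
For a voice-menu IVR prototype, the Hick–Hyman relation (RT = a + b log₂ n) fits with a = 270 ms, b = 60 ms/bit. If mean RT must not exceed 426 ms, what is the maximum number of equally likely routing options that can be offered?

Set 270 + 60·log₂ n ≤ 426 → log₂ n ≤ (426 − 270)/60 = 2.6000.
So n ≤ 2^2.6000 = 6.063; the largest integer n is 6.

6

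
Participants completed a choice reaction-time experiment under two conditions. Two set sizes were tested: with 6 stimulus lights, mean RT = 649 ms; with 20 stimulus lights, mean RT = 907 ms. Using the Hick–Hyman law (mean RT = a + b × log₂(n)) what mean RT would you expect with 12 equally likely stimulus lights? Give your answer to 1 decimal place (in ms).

797.5 ms

Fit slope and intercept:
  b = (907 − 649) / (log₂ 20 − log₂ 6) = 258 / (4.3219 − 2.5850) = 148.535 ms/bit
  a = 649 − 148.535 × 2.5850 = 265.043 ms
Then RT(12) = 265.043 + 148.535 × log₂ 12 = 265.043 + 148.535 × 3.5850 ≈ 797.535 ms.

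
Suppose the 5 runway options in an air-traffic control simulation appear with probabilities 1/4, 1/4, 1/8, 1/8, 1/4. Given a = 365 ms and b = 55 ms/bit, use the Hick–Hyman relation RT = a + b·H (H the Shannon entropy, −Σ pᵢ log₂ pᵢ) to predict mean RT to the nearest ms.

489 ms

H = −Σ pᵢ log₂ pᵢ = 0.25·2 + 0.25·2 + 0.125·3 + 0.125·3 + 0.25·2 = 2.250 bits.
RT = 365 + 55 × 2.250 = 488.75 ms.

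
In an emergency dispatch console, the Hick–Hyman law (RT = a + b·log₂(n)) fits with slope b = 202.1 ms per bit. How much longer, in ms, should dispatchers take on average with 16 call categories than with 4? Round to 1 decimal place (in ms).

ΔRT = (a + b log₂ n₂) − (a + b log₂ n₁) = b·(log₂ n₂ − log₂ n₁).
log₂(16) − log₂(4) = log₂(16/4) = log₂(4) = 2.
ΔRT = 202.1 × 2.0000 = 404.200 ms.

404.2 ms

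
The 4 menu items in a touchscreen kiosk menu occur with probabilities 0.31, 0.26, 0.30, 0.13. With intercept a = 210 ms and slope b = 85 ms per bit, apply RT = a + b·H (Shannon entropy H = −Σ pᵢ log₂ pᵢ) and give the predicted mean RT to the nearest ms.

H = 0.31·log₂(1/0.31) + 0.26·log₂(1/0.26) + 0.30·log₂(1/0.30) + 0.13·log₂(1/0.13) = 1.9328 bits.
RT = 210 + 85 × 1.9328 = 374.29 ms.

374 ms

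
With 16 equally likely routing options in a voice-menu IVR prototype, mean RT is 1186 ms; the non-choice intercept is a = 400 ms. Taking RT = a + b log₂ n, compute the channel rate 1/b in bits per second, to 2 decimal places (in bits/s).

5.09 bits/s

b = (1186 − 400)/log₂ 16 = 786/4 = 196.500 ms per bit = 0.19650 s/bit; the reciprocal is 5.089 bits/s.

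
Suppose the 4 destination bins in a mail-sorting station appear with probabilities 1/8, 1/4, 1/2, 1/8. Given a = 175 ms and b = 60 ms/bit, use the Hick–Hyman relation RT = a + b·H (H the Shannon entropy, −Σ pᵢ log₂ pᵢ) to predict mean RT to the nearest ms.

280 ms

H = −Σ pᵢ log₂ pᵢ = 0.125·3 + 0.25·2 + 0.5·1 + 0.125·3 = 1.750 bits.
RT = 175 + 60 × 1.750 = 280.00 ms.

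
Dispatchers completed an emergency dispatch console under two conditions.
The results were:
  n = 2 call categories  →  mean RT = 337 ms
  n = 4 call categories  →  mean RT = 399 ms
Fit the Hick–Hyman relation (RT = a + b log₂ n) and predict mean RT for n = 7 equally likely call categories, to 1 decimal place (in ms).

With log₂ n on the abscissa the relation is linear; from the two conditions:
  b = (399 − 337) / (log₂ 4 − log₂ 2) = 62 / (2 − 1) = 62.000 ms/bit
  a = 337 − 62.000 × 1 = 275.000 ms
Then RT(7) = 275.000 + 62.000 × log₂ 7 = 275.000 + 62.000 × 2.8074 ≈ 449.056 ms.

449.1 ms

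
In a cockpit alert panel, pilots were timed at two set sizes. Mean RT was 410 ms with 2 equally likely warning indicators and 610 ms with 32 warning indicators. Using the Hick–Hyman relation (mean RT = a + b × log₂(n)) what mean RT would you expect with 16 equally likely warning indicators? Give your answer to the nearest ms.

560 ms

Fit slope and intercept:
  b = (610 − 410) / (log₂ 32 − log₂ 2) = 200 / (5 − 1) = 50 ms/bit
  a = 410 − 50 × 1 = 360 ms
Then RT(16) = 360 + 50 × log₂ 16 = 360 + 50 × 4 ≈ 560.000 ms.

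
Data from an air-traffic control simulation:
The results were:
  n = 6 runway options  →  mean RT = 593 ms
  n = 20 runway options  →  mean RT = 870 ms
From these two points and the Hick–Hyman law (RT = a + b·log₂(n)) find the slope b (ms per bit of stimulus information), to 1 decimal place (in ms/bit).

Slope: b = (870 − 593) / (log₂ 20 − log₂ 6) = 277/1.7370 = 159.474 ms/bit.

159.5 ms/bit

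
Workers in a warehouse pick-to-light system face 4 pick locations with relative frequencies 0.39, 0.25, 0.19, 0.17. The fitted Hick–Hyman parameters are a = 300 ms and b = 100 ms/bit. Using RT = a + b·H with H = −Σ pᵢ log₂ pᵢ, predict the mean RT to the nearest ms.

H = 0.39·log₂(1/0.39) + 0.25·log₂(1/0.25) + 0.19·log₂(1/0.19) + 0.17·log₂(1/0.17) = 1.9196 bits.
RT = 300 + 100 × 1.9196 = 491.96 ms.

492 ms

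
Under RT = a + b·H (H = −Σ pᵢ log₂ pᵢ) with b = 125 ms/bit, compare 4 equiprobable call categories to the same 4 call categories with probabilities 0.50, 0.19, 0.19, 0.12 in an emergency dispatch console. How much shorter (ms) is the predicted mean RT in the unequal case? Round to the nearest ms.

28 ms

Equiprobable entropy H₀ = log₂ 4 = 2.0000 bits.
Skewed entropy H = −Σ pᵢ log₂ pᵢ = 1.7775 bits.
ΔRT = b·(H₀ − H) = 125 × 0.2225 = 27.81 ms.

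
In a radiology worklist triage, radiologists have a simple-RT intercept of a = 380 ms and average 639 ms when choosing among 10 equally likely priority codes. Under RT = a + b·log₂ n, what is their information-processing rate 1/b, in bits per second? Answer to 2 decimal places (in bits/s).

12.83 bits/s

b = (639 − 380)/log₂ 10 = 259/3.3219 = 77.967 ms per bit = 0.07797 s/bit; the reciprocal is 12.826 bits/s.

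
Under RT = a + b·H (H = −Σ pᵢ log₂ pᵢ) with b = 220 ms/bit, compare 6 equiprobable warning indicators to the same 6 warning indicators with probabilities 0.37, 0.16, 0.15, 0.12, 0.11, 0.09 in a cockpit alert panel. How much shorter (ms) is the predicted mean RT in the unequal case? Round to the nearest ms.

Equiprobable entropy H₀ = log₂ 6 = 2.5850 bits.
Skewed entropy H = −Σ pᵢ log₂ pᵢ = 2.3943 bits.
ΔRT = b·(H₀ − H) = 220 × 0.1907 = 41.95 ms.

42 ms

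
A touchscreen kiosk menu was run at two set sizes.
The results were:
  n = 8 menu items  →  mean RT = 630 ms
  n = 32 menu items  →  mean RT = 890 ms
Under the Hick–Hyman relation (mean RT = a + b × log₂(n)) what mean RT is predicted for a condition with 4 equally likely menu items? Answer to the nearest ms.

500 ms

With log₂ n on the abscissa the relation is linear; from the two conditions:
  b = (890 − 630) / (log₂ 32 − log₂ 8) = 260 / (5 − 3) = 130 ms/bit
  a = 630 − 130 × 3 = 240 ms
Then RT(4) = 240 + 130 × log₂ 4 = 240 + 130 × 2 ≈ 500.000 ms.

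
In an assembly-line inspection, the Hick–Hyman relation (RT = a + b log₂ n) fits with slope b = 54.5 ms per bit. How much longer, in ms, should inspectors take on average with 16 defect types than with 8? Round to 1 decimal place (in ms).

Only the slope matters, since a is common to both: ΔRT = b·log₂(n₂/n₁).
log₂(16) − log₂(8) = log₂(16/8) = log₂(2) = 1.
ΔRT = 54.5 × 1.0000 = 54.500 ms.

54.5 ms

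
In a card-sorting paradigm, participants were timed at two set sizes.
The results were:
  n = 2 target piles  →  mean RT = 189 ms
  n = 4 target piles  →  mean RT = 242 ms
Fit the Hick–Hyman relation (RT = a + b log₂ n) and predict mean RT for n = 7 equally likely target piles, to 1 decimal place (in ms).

284.8 ms

Fit slope and intercept:
  b = (242 − 189) / (log₂ 4 − log₂ 2) = 53 / (2 − 1) = 53.000 ms/bit
  a = 189 − 53.000 × 1 = 136.000 ms
Then RT(7) = 136.000 + 53.000 × log₂ 7 = 136.000 + 53.000 × 2.8074 ≈ 284.790 ms.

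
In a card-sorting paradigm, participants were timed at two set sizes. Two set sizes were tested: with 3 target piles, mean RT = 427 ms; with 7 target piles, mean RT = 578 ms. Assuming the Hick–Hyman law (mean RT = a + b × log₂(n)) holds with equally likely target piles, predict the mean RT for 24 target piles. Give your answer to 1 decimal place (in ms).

797.6 ms

With log₂ n on the abscissa the relation is linear; from the two conditions:
  b = (578 − 427) / (log₂ 7 − log₂ 3) = 151 / (2.8074 − 1.5850) = 123.528 ms/bit
  a = 427 − 123.528 × 1.5850 = 231.212 ms
Then RT(24) = 231.212 + 123.528 × log₂ 24 = 231.212 + 123.528 × 4.5850 ≈ 797.585 ms.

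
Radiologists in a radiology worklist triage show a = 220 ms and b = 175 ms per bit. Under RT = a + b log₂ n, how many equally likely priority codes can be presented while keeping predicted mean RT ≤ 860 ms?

12

Information budget: (860 − 220)/175 = 3.6571 bits, so n ≤ 2^3.6571 = 12.616 → at most 12.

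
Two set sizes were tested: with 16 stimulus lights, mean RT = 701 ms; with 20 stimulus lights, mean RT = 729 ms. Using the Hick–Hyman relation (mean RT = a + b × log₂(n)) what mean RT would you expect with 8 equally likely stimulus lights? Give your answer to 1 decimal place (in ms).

614.0 ms

Solve the two-equation system in a and b:
  b = (729 − 701) / (log₂ 20 − log₂ 16) = 28 / (4.3219 − 4) = 86.976 ms/bit
  a = 701 − 86.976 × 4 = 353.096 ms
Then RT(8) = 353.096 + 86.976 × log₂ 8 = 353.096 + 86.976 × 3 ≈ 614.024 ms.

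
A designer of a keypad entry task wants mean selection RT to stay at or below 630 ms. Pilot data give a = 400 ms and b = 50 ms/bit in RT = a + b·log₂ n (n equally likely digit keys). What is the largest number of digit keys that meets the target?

Set 400 + 50·log₂ n ≤ 630 → log₂ n ≤ (630 − 400)/50 = 4.6000.
So n ≤ 2^4.6000 = 24.251; the largest integer n is 24.

24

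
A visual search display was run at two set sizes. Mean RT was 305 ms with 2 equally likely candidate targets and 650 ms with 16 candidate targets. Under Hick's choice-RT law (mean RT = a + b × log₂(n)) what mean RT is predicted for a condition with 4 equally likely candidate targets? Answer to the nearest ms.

420 ms

Solve the two-equation system in a and b:
  b = (650 − 305) / (log₂ 16 − log₂ 2) = 345 / (4 − 1) = 115 ms/bit
  a = 305 − 115 × 1 = 190 ms
Then RT(4) = 190 + 115 × log₂ 4 = 190 + 115 × 2 ≈ 420.000 ms.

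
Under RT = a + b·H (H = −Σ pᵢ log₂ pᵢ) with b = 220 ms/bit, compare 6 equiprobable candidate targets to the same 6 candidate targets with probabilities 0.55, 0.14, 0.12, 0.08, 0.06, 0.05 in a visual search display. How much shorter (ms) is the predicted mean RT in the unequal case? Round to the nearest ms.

131 ms

The RT saving is b·ΔH. Equiprobable H₀ = log₂(6) = 2.5850 bits; with the given probabilities H = 1.9897 bits.
b·(H₀ − H) = 220 × (2.5850 − 1.9897) = 130.96 ms.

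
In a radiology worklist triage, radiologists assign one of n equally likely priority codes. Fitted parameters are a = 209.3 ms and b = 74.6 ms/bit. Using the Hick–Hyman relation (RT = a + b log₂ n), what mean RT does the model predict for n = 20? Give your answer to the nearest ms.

532 ms

log₂(20) = 4.3219 bits, so RT = 209.3 + 74.6 × 4.3219 ≈ 531.716 ms.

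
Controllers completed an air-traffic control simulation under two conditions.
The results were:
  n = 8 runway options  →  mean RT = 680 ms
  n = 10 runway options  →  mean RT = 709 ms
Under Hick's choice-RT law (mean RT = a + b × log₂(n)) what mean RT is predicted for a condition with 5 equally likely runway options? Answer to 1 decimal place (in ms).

Solve the two-equation system in a and b:
  b = (709 − 680) / (log₂ 10 − log₂ 8) = 29 / (3.3219 − 3) = 90.082 ms/bit
  a = 680 − 90.082 × 3 = 409.753 ms
Then RT(5) = 409.753 + 90.082 × log₂ 5 = 409.753 + 90.082 × 2.3219 ≈ 618.918 ms.

618.9 ms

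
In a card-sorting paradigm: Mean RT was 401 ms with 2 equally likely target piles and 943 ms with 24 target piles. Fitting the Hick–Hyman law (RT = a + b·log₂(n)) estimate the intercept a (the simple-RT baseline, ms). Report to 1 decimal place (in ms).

249.8 ms

Slope: b = (943 − 401) / (log₂ 24 − log₂ 2) = 542/3.5850 = 151.187 ms/bit.
a = RT₁ − b·log₂ n₁ = 401 − 151.187 × 1 = 249.813 ms.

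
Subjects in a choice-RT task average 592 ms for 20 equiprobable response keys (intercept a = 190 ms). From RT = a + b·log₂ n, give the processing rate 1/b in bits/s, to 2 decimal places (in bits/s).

10.75 bits/s

b = (592 − 190)/log₂ 20 = 402/4.3219 = 93.014 ms per bit = 0.09301 s/bit; the reciprocal is 10.751 bits/s.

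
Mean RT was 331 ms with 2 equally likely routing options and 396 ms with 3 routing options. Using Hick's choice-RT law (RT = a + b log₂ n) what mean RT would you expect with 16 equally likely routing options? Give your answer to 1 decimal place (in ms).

664.4 ms

Solve the two-equation system in a and b:
  b = (396 − 331) / (log₂ 3 − log₂ 2) = 65 / (1.5850 − 1) = 111.118 ms/bit
  a = 331 − 111.118 × 1 = 219.882 ms
Then RT(16) = 219.882 + 111.118 × log₂ 16 = 219.882 + 111.118 × 4 ≈ 664.355 ms.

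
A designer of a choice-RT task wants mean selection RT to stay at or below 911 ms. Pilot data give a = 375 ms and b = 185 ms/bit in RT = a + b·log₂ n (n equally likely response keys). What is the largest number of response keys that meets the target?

7

Information budget: (911 − 375)/185 = 2.8973 bits, so n ≤ 2^2.8973 = 7.450 → at most 7.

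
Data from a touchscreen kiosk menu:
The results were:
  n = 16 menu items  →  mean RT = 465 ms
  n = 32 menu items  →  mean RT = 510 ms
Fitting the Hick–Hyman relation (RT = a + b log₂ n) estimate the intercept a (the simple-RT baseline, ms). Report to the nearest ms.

b = (RT₂ − RT₁)/(log₂ n₂ − log₂ n₁) = (510 − 465)/(5 − 4) = 45 ms/bit.
Intercept: a = 465 − 45·log₂(16) = 285.000 ms.

285 ms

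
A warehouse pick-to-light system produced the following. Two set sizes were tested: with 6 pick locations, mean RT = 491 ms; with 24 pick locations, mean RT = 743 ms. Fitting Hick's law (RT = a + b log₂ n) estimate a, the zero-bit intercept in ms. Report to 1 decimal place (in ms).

Slope: b = (743 − 491) / (log₂ 24 − log₂ 6) = 252/2.0000 = 126.000 ms/bit.
Intercept: a = 491 − 126.000·log₂(6) = 165.295 ms.

165.3 ms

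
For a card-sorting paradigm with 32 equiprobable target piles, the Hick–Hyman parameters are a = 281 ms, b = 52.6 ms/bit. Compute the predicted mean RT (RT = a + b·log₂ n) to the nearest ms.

log₂(32) = 5 bits, so RT = 281 + 52.6 × 5 ≈ 544.000 ms.

544 ms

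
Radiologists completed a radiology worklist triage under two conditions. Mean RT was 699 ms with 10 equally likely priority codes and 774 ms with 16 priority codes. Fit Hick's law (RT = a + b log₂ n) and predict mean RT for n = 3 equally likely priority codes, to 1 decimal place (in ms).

Solve the two-equation system in a and b:
  b = (774 − 699) / (log₂ 16 − log₂ 10) = 75 / (4 − 3.3219) = 110.608 ms/bit
  a = 699 − 110.608 × 3.3219 = 331.569 ms
Then RT(3) = 331.569 + 110.608 × log₂ 3 = 331.569 + 110.608 × 1.5850 ≈ 506.878 ms.

506.9 ms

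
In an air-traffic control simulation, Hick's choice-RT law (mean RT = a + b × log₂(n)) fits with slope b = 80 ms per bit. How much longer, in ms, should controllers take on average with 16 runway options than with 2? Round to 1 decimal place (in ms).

The intercept a cancels: ΔRT = b·(log₂ n₂ − log₂ n₁) = b·log₂(n₂/n₁).
log₂(16) − log₂(2) = log₂(16/2) = log₂(8) = 3.
ΔRT = 80 × 3.0000 = 240.000 ms.

240.0 ms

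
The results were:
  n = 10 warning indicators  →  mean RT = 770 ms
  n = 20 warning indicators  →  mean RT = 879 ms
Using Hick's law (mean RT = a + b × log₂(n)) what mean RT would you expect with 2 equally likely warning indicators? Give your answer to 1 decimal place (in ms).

516.9 ms

Fit slope and intercept:
  b = (879 − 770) / (log₂ 20 − log₂ 10) = 109 / (4.3219 − 3.3219) = 109.000 ms/bit
  a = 770 − 109.000 × 3.3219 = 407.910 ms
Then RT(2) = 407.910 + 109.000 × log₂ 2 = 407.910 + 109.000 × 1 ≈ 516.910 ms.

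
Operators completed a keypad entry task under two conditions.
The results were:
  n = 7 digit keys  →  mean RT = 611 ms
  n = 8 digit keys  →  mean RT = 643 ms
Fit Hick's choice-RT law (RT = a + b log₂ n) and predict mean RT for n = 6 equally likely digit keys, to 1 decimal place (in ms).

574.1 ms

RT is linear in log₂ n, so two points fix the line:
  b = (643 − 611) / (log₂ 8 − log₂ 7) = 32 / (3 − 2.8074) = 166.109 ms/bit
  a = 611 − 166.109 × 2.8074 = 144.674 ms
Then RT(6) = 144.674 + 166.109 × log₂ 6 = 144.674 + 166.109 × 2.5850 ≈ 574.059 ms.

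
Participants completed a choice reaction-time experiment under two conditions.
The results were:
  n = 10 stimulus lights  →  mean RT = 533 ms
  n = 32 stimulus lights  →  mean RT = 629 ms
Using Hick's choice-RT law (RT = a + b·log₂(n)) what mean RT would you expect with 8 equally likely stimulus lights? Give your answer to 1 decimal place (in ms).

514.6 ms

RT is linear in log₂ n, so two points fix the line:
  b = (629 − 533) / (log₂ 32 − log₂ 10) = 96 / (5 − 3.3219) = 57.209 ms/bit
  a = 533 − 57.209 × 3.3219 = 342.957 ms
Then RT(8) = 342.957 + 57.209 × log₂ 8 = 342.957 + 57.209 × 3 ≈ 514.583 ms.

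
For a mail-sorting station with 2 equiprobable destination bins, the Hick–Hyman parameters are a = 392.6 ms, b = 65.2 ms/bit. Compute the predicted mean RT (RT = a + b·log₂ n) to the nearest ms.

log₂(2) = 1 bits, so RT = 392.6 + 65.2 × 1 ≈ 457.800 ms.

458 ms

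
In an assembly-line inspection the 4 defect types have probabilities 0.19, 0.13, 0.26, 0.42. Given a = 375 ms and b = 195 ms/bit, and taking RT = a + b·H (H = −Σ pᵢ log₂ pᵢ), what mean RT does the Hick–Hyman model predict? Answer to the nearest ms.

739 ms

H = 0.19·log₂(1/0.19) + 0.13·log₂(1/0.13) + 0.26·log₂(1/0.26) + 0.42·log₂(1/0.42) = 1.8688 bits.
RT = 375 + 195 × 1.8688 = 739.42 ms.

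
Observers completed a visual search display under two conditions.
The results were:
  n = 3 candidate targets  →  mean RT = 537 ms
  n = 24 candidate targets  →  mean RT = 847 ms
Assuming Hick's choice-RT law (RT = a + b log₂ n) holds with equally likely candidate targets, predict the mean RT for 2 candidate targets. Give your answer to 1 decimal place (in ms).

With log₂ n on the abscissa the relation is linear; from the two conditions:
  b = (847 − 537) / (log₂ 24 − log₂ 3) = 310 / (4.5850 − 1.5850) = 103.333 ms/bit
  a = 537 − 103.333 × 1.5850 = 373.221 ms
Then RT(2) = 373.221 + 103.333 × log₂ 2 = 373.221 + 103.333 × 1 ≈ 476.554 ms.

476.6 ms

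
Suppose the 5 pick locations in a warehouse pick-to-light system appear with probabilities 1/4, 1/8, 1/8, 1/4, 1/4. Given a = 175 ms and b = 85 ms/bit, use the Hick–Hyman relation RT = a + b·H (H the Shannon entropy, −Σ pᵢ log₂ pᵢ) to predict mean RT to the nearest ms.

H = −Σ pᵢ log₂ pᵢ = 0.25·2 + 0.125·3 + 0.125·3 + 0.25·2 + 0.25·2 = 2.250 bits.
RT = 175 + 85 × 2.250 = 366.25 ms.

366 ms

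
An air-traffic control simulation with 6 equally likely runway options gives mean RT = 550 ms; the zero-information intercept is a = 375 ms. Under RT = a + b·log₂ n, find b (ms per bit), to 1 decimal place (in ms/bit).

6 alternatives carry log₂ 6 = 2.5850 bits; the choice cost is 550 − 375 = 175 ms, so b = 175/2.5850 = 67.699 ms/bit.

67.7 ms/bit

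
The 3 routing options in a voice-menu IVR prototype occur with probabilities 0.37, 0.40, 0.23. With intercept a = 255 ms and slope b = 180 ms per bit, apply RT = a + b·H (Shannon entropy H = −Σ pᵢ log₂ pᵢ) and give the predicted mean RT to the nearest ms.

533 ms

Entropy contributions −pᵢ log₂ pᵢ: 0.5307, 0.5288, 0.4877; sum H = 1.5472 bits.
RT = a + bH = 255 + 180·1.5472 = 533.49 ms.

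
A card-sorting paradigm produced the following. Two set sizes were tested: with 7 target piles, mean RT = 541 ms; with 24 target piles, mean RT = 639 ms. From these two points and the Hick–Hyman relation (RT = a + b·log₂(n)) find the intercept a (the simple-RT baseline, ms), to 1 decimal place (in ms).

The slope on a log₂ axis is (639 − 541) / (4.5850 − 2.8074) = 55.130 ms/bit.
a = RT₁ − b·log₂ n₁ = 541 − 55.130 × 2.8074 = 386.230 ms.

386.2 ms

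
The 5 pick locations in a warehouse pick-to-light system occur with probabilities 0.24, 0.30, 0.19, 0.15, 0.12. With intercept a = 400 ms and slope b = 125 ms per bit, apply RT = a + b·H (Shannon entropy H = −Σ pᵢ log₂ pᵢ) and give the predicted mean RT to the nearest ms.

Entropy contributions −pᵢ log₂ pᵢ: 0.4941, 0.5211, 0.4552, 0.4105, 0.3671; sum H = 2.2481 bits.
RT = a + bH = 400 + 125·2.2481 = 681.01 ms.

681 ms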